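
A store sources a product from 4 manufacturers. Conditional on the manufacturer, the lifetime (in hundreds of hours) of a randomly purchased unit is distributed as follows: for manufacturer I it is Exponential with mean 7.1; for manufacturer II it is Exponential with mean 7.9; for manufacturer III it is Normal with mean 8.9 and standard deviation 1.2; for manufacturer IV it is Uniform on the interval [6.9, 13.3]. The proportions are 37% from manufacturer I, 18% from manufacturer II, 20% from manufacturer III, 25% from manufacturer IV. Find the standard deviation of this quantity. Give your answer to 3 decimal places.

Per component, I: μ=7.1, E[X²]=100.82; II: μ=7.9, E[X²]=124.82; III: μ=8.9, E[X²]=80.65; IV: μ=10.1, E[X²]=105.423.
E[X] = 0.37·7.1 + 0.18·7.9 + 0.2·8.9 + 0.25·10.1 = 8.354.
E[X²] = 0.37·100.82 + 0.18·124.82 + 0.2·80.65 + 0.25·105.423 = 102.257.
Var(X) = E[X²] − (E[X])² = 102.257 − 69.7893 = 32.4675.
SD(X) = √32.4675 = 5.69803.

5.698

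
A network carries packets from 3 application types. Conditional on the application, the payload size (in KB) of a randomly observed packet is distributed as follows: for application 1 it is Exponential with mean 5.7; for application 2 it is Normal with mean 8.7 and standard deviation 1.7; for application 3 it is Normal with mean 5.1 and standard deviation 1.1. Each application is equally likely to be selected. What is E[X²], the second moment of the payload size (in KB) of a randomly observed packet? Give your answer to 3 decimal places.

56.927

For each component E[X²] = Var + (mean)², giving 1: 64.98; 2: 78.58; 3: 27.22.
Overall E[X²] = 0.333333·64.98 + 0.333333·78.58 + 0.333333·27.22 = 56.9267.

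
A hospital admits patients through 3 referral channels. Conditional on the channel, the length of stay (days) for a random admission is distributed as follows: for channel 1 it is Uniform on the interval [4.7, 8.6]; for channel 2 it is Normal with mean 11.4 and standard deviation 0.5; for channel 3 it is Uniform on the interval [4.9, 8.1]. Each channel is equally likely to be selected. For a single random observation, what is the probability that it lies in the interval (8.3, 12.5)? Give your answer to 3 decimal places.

Conditional on each channel, P(8.3 < X < 12.5): 1: 0.0769231; 2: 0.986097; 3: 0.
By total probability, P(8.3 < X < 12.5) = 0.333333·0.0769231 + 0.333333·0.986097 + 0.333333·0 = 0.35434.

0.354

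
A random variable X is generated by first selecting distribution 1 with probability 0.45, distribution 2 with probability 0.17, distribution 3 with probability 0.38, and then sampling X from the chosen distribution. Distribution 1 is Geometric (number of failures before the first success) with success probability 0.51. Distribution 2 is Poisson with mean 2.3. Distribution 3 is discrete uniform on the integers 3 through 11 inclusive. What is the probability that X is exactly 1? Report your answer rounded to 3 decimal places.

Conditional on each component, P(X = 1): 1: 0.2499; 2: 0.230595; 3: 0.
By total probability, P(X = 1) = 0.45·0.2499 + 0.17·0.230595 + 0.38·0 = 0.151656.

0.152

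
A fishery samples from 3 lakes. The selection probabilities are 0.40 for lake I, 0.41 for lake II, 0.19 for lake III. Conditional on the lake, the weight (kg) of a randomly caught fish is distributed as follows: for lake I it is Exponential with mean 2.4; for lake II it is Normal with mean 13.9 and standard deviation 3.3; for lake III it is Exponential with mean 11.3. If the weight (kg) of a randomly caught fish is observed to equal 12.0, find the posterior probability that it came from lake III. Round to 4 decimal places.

Likelihoods f(12.0 | ·): I: 0.00280748; II: 0.102427; III: 0.0306002.
Posterior ∝ prior × likelihood. Numerator for III: 0.19·0.0306002 = 0.00581403.
Normalizing constant: 0.4·0.00280748 + 0.41·0.102427 + 0.19·0.0306002 = 0.0489319.
P(III | observation) = 0.00581403 / 0.0489319 = 0.118819.

0.1188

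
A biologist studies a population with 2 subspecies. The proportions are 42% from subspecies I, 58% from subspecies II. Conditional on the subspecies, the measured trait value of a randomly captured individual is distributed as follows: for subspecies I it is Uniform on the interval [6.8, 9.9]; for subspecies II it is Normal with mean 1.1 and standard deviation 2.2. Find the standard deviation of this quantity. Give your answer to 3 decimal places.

Per component, I: μ=8.35, E[X²]=70.5233; II: μ=1.1, E[X²]=6.05.
E[X] = 0.42·8.35 + 0.58·1.1 = 4.145.
E[X²] = 0.42·70.5233 + 0.58·6.05 = 33.1288.
Var(X) = E[X²] − (E[X])² = 33.1288 − 17.181 = 15.9478.
SD(X) = √15.9478 = 3.99347.

3.993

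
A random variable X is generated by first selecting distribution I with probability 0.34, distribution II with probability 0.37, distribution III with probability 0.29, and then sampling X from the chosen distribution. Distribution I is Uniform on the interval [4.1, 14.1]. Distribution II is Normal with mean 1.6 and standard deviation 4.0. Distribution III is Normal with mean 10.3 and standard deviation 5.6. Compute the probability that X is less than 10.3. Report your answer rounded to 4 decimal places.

Conditional on each component, P(X < 10.3): I: 0.62; II: 0.985185; III: 0.5.
By total probability, P(X < 10.3) = 0.34·0.62 + 0.37·0.985185 + 0.29·0.5 = 0.720318.

0.7203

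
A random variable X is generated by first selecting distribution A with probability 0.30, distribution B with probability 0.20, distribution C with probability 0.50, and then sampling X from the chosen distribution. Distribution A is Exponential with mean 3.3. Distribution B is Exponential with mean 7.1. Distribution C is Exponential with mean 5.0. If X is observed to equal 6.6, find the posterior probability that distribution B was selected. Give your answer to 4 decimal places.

Likelihoods f(6.6 | ·): A: 0.0410107; B: 0.0555944; C: 0.0534271.
Posterior ∝ prior × likelihood. Numerator for B: 0.2·0.0555944 = 0.0111189.
Normalizing constant: 0.3·0.0410107 + 0.2·0.0555944 + 0.5·0.0534271 = 0.0501356.
P(B | observation) = 0.0111189 / 0.0501356 = 0.221776.

0.2218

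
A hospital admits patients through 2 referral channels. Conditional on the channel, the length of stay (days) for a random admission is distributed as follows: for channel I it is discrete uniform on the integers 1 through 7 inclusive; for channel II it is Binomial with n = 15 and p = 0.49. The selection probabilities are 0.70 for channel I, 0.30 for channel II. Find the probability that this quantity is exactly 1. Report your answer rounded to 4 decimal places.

Conditional on each channel, P(X = 1): I: 0.142857; II: 0.000591929.
By total probability, P(X = 1) = 0.7·0.142857 + 0.3·0.000591929 = 0.100178.

0.1002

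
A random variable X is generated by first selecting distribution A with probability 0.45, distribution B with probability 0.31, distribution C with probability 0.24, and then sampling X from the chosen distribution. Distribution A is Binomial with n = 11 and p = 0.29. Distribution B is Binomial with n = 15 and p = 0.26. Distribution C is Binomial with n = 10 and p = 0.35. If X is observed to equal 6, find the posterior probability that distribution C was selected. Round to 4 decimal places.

0.2338

Likelihoods P(X=6 | ·): A: 0.0495817; B: 0.10288; C: 0.0689098.
Posterior ∝ prior × likelihood. Numerator for C: 0.24·0.0689098 = 0.0165384.
Normalizing constant: 0.45·0.0495817 + 0.31·0.10288 + 0.24·0.0689098 = 0.0707428.
P(C | observation) = 0.0165384 / 0.0707428 = 0.233781.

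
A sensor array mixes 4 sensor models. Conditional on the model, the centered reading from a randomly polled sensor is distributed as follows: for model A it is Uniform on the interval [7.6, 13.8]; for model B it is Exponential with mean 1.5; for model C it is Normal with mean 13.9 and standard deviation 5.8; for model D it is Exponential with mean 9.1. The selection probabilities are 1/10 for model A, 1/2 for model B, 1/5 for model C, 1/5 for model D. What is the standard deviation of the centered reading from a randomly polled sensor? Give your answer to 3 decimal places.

7.162

Per component, A: μ=10.7, E[X²]=117.693; B: μ=1.5, E[X²]=4.5; C: μ=13.9, E[X²]=226.85; D: μ=9.1, E[X²]=165.62.
E[X] = 0.1·10.7 + 0.5·1.5 + 0.2·13.9 + 0.2·9.1 = 6.42.
E[X²] = 0.1·117.693 + 0.5·4.5 + 0.2·226.85 + 0.2·165.62 = 92.5133.
Var(X) = E[X²] − (E[X])² = 92.5133 − 41.2164 = 51.2969.
SD(X) = √51.2969 = 7.16219.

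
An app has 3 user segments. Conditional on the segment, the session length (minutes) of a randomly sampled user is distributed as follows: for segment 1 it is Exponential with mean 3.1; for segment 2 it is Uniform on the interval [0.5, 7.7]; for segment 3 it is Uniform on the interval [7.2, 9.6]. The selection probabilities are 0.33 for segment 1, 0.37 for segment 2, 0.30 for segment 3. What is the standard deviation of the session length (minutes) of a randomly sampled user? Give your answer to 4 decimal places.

3.1415

Per component, 1: μ=3.1, E[X²]=19.22; 2: μ=4.1, E[X²]=21.13; 3: μ=8.4, E[X²]=71.04.
E[X] = 0.33·3.1 + 0.37·4.1 + 0.3·8.4 = 5.06.
E[X²] = 0.33·19.22 + 0.37·21.13 + 0.3·71.04 = 35.4727.
Var(X) = E[X²] − (E[X])² = 35.4727 − 25.6036 = 9.8691.
SD(X) = √9.8691 = 3.14151.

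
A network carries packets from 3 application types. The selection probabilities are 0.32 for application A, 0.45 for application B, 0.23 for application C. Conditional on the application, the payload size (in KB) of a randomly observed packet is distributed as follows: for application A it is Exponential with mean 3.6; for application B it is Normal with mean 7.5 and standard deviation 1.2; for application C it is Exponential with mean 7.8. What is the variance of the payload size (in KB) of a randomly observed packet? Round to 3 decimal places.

22.286

Per component, A: μ=3.6, E[X²]=25.92; B: μ=7.5, E[X²]=57.69; C: μ=7.8, E[X²]=121.68.
E[X] = 0.32·3.6 + 0.45·7.5 + 0.23·7.8 = 6.321.
E[X²] = 0.32·25.92 + 0.45·57.69 + 0.23·121.68 = 62.2413.
Var(X) = E[X²] − (E[X])² = 62.2413 − 39.955 = 22.2863.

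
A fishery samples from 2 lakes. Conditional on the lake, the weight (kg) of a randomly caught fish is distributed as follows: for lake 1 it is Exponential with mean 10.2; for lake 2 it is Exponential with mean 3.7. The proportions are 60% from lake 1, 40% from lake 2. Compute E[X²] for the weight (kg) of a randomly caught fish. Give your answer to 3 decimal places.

135.800

For each component E[X²] = Var + (mean)², giving 1: 208.08; 2: 27.38.
Overall E[X²] = 0.6·208.08 + 0.4·27.38 = 135.8.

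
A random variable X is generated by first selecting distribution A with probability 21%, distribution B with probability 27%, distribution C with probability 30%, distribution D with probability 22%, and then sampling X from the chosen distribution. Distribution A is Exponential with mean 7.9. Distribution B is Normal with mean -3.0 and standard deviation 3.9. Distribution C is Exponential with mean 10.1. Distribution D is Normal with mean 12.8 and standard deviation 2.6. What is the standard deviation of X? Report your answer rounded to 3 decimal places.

Per component, A: μ=7.9, E[X²]=124.82; B: μ=-3, E[X²]=24.21; C: μ=10.1, E[X²]=204.02; D: μ=12.8, E[X²]=170.6.
E[X] = 0.21·7.9 + 0.27·-3 + 0.3·10.1 + 0.22·12.8 = 6.695.
E[X²] = 0.21·124.82 + 0.27·24.21 + 0.3·204.02 + 0.22·170.6 = 131.487.
Var(X) = E[X²] − (E[X])² = 131.487 − 44.823 = 86.6639.
SD(X) = √86.6639 = 9.30934.

9.309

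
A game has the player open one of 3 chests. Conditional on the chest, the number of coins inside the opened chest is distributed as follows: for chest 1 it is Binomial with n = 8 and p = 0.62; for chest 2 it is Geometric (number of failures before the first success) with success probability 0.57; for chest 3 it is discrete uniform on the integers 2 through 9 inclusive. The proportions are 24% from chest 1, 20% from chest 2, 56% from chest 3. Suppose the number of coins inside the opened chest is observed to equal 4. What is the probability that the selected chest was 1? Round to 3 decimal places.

0.412

Likelihoods P(X=4 | ·): 1: 0.215675; 2: 0.0194872; 3: 0.125.
Posterior ∝ prior × likelihood. Numerator for 1: 0.24·0.215675 = 0.0517619.
Normalizing constant: 0.24·0.215675 + 0.2·0.0194872 + 0.56·0.125 = 0.125659.
P(1 | observation) = 0.0517619 / 0.125659 = 0.411923.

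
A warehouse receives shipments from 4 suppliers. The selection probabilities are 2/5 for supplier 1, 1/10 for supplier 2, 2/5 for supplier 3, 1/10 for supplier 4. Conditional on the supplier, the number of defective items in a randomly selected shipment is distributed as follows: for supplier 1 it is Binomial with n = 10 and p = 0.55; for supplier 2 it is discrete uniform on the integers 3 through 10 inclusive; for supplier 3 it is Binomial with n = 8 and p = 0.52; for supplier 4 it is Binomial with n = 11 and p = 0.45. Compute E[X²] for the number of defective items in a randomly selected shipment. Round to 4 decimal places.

28.2835

For each component E[X²] = Var + (mean)², giving 1: 32.725; 2: 47.5; 3: 19.3024; 4: 27.225.
Overall E[X²] = 0.4·32.725 + 0.1·47.5 + 0.4·19.3024 + 0.1·27.225 = 28.2835.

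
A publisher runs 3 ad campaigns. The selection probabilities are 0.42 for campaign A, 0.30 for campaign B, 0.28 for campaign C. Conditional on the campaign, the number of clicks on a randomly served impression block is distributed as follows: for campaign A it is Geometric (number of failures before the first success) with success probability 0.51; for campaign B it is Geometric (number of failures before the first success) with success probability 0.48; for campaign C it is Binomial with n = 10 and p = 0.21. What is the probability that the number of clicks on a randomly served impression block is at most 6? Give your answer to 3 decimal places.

Conditional on each campaign, P(X ≤ 6): A: 0.993218; B: 0.989719; C: 0.998822.
By total probability, P(X ≤ 6) = 0.42·0.993218 + 0.3·0.989719 + 0.28·0.998822 = 0.993737.

0.994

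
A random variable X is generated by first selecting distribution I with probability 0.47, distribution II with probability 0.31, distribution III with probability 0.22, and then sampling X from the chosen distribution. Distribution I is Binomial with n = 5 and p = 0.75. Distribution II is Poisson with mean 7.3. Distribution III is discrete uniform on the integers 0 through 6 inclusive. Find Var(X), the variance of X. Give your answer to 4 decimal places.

Per component, I: μ=3.75, E[X²]=15; II: μ=7.3, E[X²]=60.59; III: μ=3, E[X²]=13.
E[X] = 0.47·3.75 + 0.31·7.3 + 0.22·3 = 4.6855.
E[X²] = 0.47·15 + 0.31·60.59 + 0.22·13 = 28.6929.
Var(X) = E[X²] − (E[X])² = 28.6929 − 21.9539 = 6.73899.

6.7390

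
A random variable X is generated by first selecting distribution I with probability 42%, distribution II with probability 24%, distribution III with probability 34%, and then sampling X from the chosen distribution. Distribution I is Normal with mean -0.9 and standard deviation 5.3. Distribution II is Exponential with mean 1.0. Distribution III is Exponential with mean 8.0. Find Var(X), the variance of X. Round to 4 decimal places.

Per component, I: μ=-0.9, E[X²]=28.9; II: μ=1, E[X²]=2; III: μ=8, E[X²]=128.
E[X] = 0.42·-0.9 + 0.24·1 + 0.34·8 = 2.582.
E[X²] = 0.42·28.9 + 0.24·2 + 0.34·128 = 56.138.
Var(X) = E[X²] − (E[X])² = 56.138 − 6.66672 = 49.4713.

49.4713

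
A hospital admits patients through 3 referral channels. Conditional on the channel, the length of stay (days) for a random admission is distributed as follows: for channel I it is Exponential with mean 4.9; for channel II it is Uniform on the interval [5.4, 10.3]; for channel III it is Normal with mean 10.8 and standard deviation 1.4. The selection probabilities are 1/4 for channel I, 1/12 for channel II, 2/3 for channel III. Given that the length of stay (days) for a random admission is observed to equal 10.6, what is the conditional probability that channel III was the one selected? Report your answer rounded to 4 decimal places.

Likelihoods f(10.6 | ·): I: 0.023459; II: 0; III: 0.282066.
Posterior ∝ prior × likelihood. Numerator for III: 0.666667·0.282066 = 0.188044.
Normalizing constant: 0.25·0.023459 + 0.0833333·0 + 0.666667·0.282066 = 0.193909.
P(III | observation) = 0.188044 / 0.193909 = 0.969755.

0.9698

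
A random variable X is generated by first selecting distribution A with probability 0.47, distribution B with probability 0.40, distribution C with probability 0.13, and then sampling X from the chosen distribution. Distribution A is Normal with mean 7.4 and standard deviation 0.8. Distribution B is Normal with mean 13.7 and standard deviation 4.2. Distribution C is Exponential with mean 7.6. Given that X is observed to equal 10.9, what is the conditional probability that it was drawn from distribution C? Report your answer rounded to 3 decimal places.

Likelihoods f(10.9 | ·): A: 3.47925e-05; B: 0.076059; C: 0.0313557.
Posterior ∝ prior × likelihood. Numerator for C: 0.13·0.0313557 = 0.00407624.
Normalizing constant: 0.47·3.47925e-05 + 0.4·0.076059 + 0.13·0.0313557 = 0.0345162.
P(C | observation) = 0.00407624 / 0.0345162 = 0.118096.

0.118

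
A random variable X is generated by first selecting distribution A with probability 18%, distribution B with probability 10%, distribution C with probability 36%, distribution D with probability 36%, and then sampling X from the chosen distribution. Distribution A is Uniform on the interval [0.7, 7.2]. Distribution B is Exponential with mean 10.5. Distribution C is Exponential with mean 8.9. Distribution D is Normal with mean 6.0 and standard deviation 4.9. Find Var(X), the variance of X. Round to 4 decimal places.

Per component, A: μ=3.95, E[X²]=19.1233; B: μ=10.5, E[X²]=220.5; C: μ=8.9, E[X²]=158.42; D: μ=6, E[X²]=60.01.
E[X] = 0.18·3.95 + 0.1·10.5 + 0.36·8.9 + 0.36·6 = 7.125.
E[X²] = 0.18·19.1233 + 0.1·220.5 + 0.36·158.42 + 0.36·60.01 = 104.127.
Var(X) = E[X²] − (E[X])² = 104.127 − 50.7656 = 53.3614.

53.3614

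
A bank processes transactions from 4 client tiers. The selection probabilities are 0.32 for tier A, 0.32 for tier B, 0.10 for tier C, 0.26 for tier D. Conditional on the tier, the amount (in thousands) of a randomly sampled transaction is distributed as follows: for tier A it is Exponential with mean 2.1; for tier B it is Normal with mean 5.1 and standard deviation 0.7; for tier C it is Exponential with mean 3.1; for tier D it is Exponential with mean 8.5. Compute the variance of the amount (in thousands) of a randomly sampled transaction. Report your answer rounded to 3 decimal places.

Per component, A: μ=2.1, E[X²]=8.82; B: μ=5.1, E[X²]=26.5; C: μ=3.1, E[X²]=19.22; D: μ=8.5, E[X²]=144.5.
E[X] = 0.32·2.1 + 0.32·5.1 + 0.1·3.1 + 0.26·8.5 = 4.824.
E[X²] = 0.32·8.82 + 0.32·26.5 + 0.1·19.22 + 0.26·144.5 = 50.7944.
Var(X) = E[X²] − (E[X])² = 50.7944 − 23.271 = 27.5234.

27.523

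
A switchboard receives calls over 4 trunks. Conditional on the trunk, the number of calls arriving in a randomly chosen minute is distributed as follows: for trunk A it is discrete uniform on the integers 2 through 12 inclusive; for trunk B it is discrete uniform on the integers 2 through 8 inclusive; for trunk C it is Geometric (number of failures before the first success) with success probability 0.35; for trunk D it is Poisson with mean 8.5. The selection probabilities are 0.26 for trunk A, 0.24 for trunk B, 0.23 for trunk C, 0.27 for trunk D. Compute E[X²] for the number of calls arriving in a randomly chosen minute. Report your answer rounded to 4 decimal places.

46.1162

For each component E[X²] = Var + (mean)², giving A: 59; B: 29; C: 8.7551; D: 80.75.
Overall E[X²] = 0.26·59 + 0.24·29 + 0.23·8.7551 + 0.27·80.75 = 46.1162.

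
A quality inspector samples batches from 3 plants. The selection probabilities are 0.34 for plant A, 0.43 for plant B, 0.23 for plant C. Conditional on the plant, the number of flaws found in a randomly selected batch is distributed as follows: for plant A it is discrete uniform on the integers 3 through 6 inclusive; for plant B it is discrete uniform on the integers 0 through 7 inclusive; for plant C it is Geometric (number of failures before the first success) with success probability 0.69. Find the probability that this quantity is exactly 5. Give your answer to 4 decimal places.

Conditional on each plant, P(X = 5): A: 0.25; B: 0.125; C: 0.00197541.
By total probability, P(X = 5) = 0.34·0.25 + 0.43·0.125 + 0.23·0.00197541 = 0.139204.

0.1392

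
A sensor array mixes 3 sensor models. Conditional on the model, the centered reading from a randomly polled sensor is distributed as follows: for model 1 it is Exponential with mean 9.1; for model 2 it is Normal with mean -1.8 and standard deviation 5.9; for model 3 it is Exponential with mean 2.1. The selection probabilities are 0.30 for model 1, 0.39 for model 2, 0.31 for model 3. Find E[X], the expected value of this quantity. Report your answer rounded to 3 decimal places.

2.679

Component means — 1: 9.1; 2: -1.8; 3: 2.1.
E[X] = 0.3·9.1 + 0.39·-1.8 + 0.31·2.1 = 2.679.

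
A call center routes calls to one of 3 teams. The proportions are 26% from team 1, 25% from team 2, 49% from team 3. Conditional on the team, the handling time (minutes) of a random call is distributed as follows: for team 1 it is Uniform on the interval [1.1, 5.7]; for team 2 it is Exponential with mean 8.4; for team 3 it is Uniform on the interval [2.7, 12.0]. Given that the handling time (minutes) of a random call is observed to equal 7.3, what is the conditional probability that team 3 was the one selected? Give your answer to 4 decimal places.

Likelihoods f(7.3 | ·): 1: 0; 2: 0.0499227; 3: 0.107527.
Posterior ∝ prior × likelihood. Numerator for 3: 0.49·0.107527 = 0.0526882.
Normalizing constant: 0.26·0 + 0.25·0.0499227 + 0.49·0.107527 = 0.0651688.
P(3 | observation) = 0.0526882 / 0.0651688 = 0.808487.

0.8085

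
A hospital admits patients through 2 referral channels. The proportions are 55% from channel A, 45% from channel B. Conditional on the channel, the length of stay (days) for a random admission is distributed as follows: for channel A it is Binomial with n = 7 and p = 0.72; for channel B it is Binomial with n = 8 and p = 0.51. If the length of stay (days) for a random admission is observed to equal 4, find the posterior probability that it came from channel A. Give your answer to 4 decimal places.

Likelihoods P(X=4 | ·): A: 0.206477; B: 0.273.
Posterior ∝ prior × likelihood. Numerator for A: 0.55·0.206477 = 0.113562.
Normalizing constant: 0.55·0.206477 + 0.45·0.273 = 0.236413.
P(A | observation) = 0.113562 / 0.236413 = 0.480357.

0.4804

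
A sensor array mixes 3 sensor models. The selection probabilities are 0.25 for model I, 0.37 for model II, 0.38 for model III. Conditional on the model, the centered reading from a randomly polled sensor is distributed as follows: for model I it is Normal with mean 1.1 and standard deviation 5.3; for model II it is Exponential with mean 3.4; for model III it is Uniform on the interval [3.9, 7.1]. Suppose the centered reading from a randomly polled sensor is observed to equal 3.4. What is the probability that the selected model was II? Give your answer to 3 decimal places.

Likelihoods f(3.4 | ·): I: 0.0685078; II: 0.1082; III: 0.
Posterior ∝ prior × likelihood. Numerator for II: 0.37·0.1082 = 0.0400339.
Normalizing constant: 0.25·0.0685078 + 0.37·0.1082 + 0.38·0 = 0.0571609.
P(II | observation) = 0.0400339 / 0.0571609 = 0.700373.

0.700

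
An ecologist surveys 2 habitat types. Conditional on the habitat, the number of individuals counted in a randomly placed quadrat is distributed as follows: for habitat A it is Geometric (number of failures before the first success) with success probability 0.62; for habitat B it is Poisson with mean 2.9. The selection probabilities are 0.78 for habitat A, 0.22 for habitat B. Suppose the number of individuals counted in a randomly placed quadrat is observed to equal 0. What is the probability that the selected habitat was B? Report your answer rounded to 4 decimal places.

Likelihoods P(X=0 | ·): A: 0.62; B: 0.0550232.
Posterior ∝ prior × likelihood. Numerator for B: 0.22·0.0550232 = 0.0121051.
Normalizing constant: 0.78·0.62 + 0.22·0.0550232 = 0.495705.
P(B | observation) = 0.0121051 / 0.495705 = 0.02442.

0.0244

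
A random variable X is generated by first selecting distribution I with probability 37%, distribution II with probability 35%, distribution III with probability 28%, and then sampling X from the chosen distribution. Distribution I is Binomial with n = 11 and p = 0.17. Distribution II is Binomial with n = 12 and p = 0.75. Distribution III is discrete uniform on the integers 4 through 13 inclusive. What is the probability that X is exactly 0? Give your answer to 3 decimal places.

Conditional on each component, P(X = 0): I: 0.128783; II: 5.96046e-08; III: 0.
By total probability, P(X = 0) = 0.37·0.128783 + 0.35·5.96046e-08 + 0.28·0 = 0.0476498.

0.048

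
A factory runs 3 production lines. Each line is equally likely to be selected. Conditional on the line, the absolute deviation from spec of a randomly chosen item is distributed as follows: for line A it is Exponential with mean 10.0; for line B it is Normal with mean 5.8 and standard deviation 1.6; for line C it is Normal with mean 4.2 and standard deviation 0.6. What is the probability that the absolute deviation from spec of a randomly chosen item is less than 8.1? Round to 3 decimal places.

0.827

Conditional on each line, P(X < 8.1): A: 0.555142; B: 0.924712; C: 1.
By total probability, P(X < 8.1) = 0.333333·0.555142 + 0.333333·0.924712 + 0.333333·1 = 0.826618.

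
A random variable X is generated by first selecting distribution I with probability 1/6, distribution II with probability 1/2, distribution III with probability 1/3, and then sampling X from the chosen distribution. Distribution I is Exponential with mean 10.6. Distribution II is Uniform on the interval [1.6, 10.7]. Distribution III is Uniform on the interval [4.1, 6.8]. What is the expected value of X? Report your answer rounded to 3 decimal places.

Component means — I: 10.6; II: 6.15; III: 5.45.
E[X] = 0.166667·10.6 + 0.5·6.15 + 0.333333·5.45 = 6.65833.

6.658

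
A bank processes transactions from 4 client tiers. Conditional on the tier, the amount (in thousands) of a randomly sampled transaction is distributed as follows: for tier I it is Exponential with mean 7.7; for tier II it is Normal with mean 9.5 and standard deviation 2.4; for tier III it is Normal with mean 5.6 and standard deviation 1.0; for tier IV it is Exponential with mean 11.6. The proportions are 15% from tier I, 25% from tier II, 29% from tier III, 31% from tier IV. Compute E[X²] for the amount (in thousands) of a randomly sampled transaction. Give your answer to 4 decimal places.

134.6011

For each component E[X²] = Var + (mean)², giving I: 118.58; II: 96.01; III: 32.36; IV: 269.12.
Overall E[X²] = 0.15·118.58 + 0.25·96.01 + 0.29·32.36 + 0.31·269.12 = 134.601.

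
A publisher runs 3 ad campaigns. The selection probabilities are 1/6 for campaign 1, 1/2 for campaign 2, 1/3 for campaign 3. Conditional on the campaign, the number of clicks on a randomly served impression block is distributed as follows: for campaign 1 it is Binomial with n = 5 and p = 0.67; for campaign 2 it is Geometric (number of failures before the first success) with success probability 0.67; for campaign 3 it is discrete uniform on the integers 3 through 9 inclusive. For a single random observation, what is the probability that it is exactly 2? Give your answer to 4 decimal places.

Conditional on each campaign, P(X = 2): 1: 0.161321; 2: 0.072963; 3: 0.
By total probability, P(X = 2) = 0.166667·0.161321 + 0.5·0.072963 + 0.333333·0 = 0.0633684.

0.0634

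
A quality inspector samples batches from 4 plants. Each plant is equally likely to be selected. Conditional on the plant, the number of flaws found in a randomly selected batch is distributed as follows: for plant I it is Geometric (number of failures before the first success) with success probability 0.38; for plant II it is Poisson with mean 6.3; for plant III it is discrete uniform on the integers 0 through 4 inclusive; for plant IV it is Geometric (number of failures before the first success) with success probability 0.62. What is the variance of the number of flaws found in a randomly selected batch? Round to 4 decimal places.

Per component, I: μ=1.63158, E[X²]=6.95568; II: μ=6.3, E[X²]=45.99; III: μ=2, E[X²]=6; IV: μ=0.612903, E[X²]=1.3642.
E[X] = 0.25·1.63158 + 0.25·6.3 + 0.25·2 + 0.25·0.612903 = 2.63612.
E[X²] = 0.25·6.95568 + 0.25·45.99 + 0.25·6 + 0.25·1.3642 = 15.0775.
Var(X) = E[X²] − (E[X])² = 15.0775 − 6.94913 = 8.12834.

8.1283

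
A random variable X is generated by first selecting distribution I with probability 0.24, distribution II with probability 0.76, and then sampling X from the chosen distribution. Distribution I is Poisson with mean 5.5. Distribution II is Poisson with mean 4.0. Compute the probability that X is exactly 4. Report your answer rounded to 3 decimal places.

Conditional on each component, P(X = 4): I: 0.155819; II: 0.195367.
By total probability, P(X = 4) = 0.24·0.155819 + 0.76·0.195367 = 0.185875.

0.186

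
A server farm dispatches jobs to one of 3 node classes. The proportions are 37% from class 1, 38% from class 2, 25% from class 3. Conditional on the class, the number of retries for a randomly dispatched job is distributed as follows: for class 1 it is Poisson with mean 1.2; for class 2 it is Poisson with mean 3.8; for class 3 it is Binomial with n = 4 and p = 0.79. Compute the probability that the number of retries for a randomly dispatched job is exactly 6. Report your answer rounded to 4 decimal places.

0.0360

Conditional on each class, P(X = 6): 1: 0.00124911; 2: 0.0935513; 3: 0.
By total probability, P(X = 6) = 0.37·0.00124911 + 0.38·0.0935513 + 0.25·0 = 0.0360117.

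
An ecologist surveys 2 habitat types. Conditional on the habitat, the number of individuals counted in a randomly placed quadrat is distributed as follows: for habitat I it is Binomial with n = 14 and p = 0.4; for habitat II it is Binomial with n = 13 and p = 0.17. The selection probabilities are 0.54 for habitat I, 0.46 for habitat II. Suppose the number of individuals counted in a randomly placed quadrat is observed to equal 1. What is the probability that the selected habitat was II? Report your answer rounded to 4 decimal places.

0.9649

Likelihoods P(X=1 | ·): I: 0.00731399; II: 0.236227.
Posterior ∝ prior × likelihood. Numerator for II: 0.46·0.236227 = 0.108664.
Normalizing constant: 0.54·0.00731399 + 0.46·0.236227 = 0.112614.
P(II | observation) = 0.108664 / 0.112614 = 0.964928.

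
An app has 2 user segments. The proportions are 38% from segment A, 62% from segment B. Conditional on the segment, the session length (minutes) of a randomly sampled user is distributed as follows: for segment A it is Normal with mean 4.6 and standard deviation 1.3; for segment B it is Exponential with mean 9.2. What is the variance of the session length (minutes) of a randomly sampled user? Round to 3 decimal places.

58.104

Per component, A: μ=4.6, E[X²]=22.85; B: μ=9.2, E[X²]=169.28.
E[X] = 0.38·4.6 + 0.62·9.2 = 7.452.
E[X²] = 0.38·22.85 + 0.62·169.28 = 113.637.
Var(X) = E[X²] − (E[X])² = 113.637 − 55.5323 = 58.1043.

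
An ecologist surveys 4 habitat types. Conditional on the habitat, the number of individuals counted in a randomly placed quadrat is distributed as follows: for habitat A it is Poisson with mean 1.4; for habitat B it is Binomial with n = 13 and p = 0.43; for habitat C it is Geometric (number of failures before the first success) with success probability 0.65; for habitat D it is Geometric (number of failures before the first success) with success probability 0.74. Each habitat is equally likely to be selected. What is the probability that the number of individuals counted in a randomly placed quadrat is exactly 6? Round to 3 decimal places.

0.054

Conditional on each habitat, P(X = 6): A: 0.00257883; B: 0.212057; C: 0.00119487; D: 0.000228598.
By total probability, P(X = 6) = 0.25·0.00257883 + 0.25·0.212057 + 0.25·0.00119487 + 0.25·0.000228598 = 0.0540148.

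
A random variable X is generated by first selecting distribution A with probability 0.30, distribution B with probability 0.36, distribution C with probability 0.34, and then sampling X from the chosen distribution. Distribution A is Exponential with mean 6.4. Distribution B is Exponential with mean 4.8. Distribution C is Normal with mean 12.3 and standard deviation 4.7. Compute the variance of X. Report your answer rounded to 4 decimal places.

38.8051

Per component, A: μ=6.4, E[X²]=81.92; B: μ=4.8, E[X²]=46.08; C: μ=12.3, E[X²]=173.38.
E[X] = 0.3·6.4 + 0.36·4.8 + 0.34·12.3 = 7.83.
E[X²] = 0.3·81.92 + 0.36·46.08 + 0.34·173.38 = 100.114.
Var(X) = E[X²] − (E[X])² = 100.114 − 61.3089 = 38.8051.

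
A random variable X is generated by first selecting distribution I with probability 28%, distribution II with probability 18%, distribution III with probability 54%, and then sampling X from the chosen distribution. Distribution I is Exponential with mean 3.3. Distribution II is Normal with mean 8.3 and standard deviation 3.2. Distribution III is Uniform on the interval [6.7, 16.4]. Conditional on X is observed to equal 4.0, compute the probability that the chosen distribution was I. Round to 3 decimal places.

Likelihoods f(4.0 | ·): I: 0.0901713; II: 0.0505435; III: 0.
Posterior ∝ prior × likelihood. Numerator for I: 0.28·0.0901713 = 0.025248.
Normalizing constant: 0.28·0.0901713 + 0.18·0.0505435 + 0.54·0 = 0.0343458.
P(I | observation) = 0.025248 / 0.0343458 = 0.735111.

0.735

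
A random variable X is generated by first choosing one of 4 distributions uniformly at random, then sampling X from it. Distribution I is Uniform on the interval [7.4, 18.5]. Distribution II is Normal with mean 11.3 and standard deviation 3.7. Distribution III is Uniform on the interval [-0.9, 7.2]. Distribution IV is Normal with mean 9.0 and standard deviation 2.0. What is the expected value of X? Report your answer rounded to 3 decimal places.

Component means — I: 12.95; II: 11.3; III: 3.15; IV: 9.
E[X] = 0.25·12.95 + 0.25·11.3 + 0.25·3.15 + 0.25·9 = 9.1.

9.100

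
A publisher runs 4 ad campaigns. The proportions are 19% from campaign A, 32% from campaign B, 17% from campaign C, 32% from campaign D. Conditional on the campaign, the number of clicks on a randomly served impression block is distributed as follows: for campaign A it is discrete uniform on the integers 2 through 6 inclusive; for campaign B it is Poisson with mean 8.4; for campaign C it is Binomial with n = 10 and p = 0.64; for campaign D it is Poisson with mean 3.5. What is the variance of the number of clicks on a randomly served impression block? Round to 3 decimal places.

9.092

Per component, A: μ=4, E[X²]=18; B: μ=8.4, E[X²]=78.96; C: μ=6.4, E[X²]=43.264; D: μ=3.5, E[X²]=15.75.
E[X] = 0.19·4 + 0.32·8.4 + 0.17·6.4 + 0.32·3.5 = 5.656.
E[X²] = 0.19·18 + 0.32·78.96 + 0.17·43.264 + 0.32·15.75 = 41.0821.
Var(X) = E[X²] − (E[X])² = 41.0821 − 31.9903 = 9.09174.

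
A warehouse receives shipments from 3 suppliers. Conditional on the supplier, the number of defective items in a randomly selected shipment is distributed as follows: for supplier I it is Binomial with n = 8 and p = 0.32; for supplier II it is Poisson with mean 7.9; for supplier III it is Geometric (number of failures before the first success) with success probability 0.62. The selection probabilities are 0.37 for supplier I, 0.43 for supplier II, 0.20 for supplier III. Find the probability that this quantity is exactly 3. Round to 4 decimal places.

0.1186

Conditional on each supplier, P(X = 3): I: 0.266798; II: 0.0304652; III: 0.0340206.
By total probability, P(X = 3) = 0.37·0.266798 + 0.43·0.0304652 + 0.2·0.0340206 = 0.118619.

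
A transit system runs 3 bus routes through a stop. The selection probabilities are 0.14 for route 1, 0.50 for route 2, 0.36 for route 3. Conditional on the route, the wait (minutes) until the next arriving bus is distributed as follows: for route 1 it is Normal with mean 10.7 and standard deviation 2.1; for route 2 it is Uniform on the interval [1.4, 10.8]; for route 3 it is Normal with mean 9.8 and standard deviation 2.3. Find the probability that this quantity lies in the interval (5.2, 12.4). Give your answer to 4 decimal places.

Conditional on each route, P(5.2 < X < 12.4): 1: 0.786484; 2: 0.595745; 3: 0.848103.
By total probability, P(5.2 < X < 12.4) = 0.14·0.786484 + 0.5·0.595745 + 0.36·0.848103 = 0.713297.

0.7133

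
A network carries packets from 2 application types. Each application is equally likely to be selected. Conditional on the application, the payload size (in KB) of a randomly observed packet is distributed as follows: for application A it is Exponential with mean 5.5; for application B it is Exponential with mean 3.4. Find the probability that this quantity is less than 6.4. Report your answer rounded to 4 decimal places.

0.7677

Conditional on each application, P(X < 6.4): A: 0.687652; B: 0.847769.
By total probability, P(X < 6.4) = 0.5·0.687652 + 0.5·0.847769 = 0.76771.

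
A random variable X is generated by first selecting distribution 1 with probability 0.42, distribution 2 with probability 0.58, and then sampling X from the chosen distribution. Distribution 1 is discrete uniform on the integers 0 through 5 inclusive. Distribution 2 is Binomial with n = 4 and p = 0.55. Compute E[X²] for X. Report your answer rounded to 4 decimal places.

For each component E[X²] = Var + (mean)², giving 1: 9.16667; 2: 5.83.
Overall E[X²] = 0.42·9.16667 + 0.58·5.83 = 7.2314.

7.2314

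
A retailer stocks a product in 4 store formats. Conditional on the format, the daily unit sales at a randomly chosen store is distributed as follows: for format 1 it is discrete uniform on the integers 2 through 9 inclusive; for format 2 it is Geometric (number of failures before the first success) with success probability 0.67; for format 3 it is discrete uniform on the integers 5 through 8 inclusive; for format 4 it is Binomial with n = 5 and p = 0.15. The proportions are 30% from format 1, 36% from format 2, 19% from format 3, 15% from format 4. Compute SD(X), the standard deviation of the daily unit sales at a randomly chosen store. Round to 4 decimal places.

Per component, 1: μ=5.5, E[X²]=35.5; 2: μ=0.492537, E[X²]=0.977723; 3: μ=6.5, E[X²]=43.5; 4: μ=0.75, E[X²]=1.2.
E[X] = 0.3·5.5 + 0.36·0.492537 + 0.19·6.5 + 0.15·0.75 = 3.17481.
E[X²] = 0.3·35.5 + 0.36·0.977723 + 0.19·43.5 + 0.15·1.2 = 19.447.
Var(X) = E[X²] − (E[X])² = 19.447 − 10.0794 = 9.36754.
SD(X) = √9.36754 = 3.06064.

3.0606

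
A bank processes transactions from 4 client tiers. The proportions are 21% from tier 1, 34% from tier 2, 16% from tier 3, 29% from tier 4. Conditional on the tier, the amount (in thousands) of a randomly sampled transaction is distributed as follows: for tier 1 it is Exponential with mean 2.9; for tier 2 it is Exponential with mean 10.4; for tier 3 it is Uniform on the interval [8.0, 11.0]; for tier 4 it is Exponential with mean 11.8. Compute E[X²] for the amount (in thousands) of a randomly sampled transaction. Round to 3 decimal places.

For each component E[X²] = Var + (mean)², giving 1: 16.82; 2: 216.32; 3: 91; 4: 278.48.
Overall E[X²] = 0.21·16.82 + 0.34·216.32 + 0.16·91 + 0.29·278.48 = 172.4.

172.400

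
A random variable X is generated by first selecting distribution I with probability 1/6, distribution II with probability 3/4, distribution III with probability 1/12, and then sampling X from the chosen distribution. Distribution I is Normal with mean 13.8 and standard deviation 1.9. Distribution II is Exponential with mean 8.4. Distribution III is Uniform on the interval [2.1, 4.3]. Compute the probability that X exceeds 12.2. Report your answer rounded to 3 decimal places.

Conditional on each component, P(X > 12.2): I: 0.800135; II: 0.234012; III: 0.
By total probability, P(X > 12.2) = 0.166667·0.800135 + 0.75·0.234012 + 0.0833333·0 = 0.308865.

0.309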